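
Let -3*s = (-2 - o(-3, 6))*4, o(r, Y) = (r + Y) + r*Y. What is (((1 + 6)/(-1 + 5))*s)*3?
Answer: -91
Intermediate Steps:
o(r, Y) = Y + r + Y*r (o(r, Y) = (Y + r) + Y*r = Y + r + Y*r)
s = -52/3 (s = -(-2 - (6 - 3 + 6*(-3)))*4/3 = -(-2 - (6 - 3 - 18))*4/3 = -(-2 - 1*(-15))*4/3 = -(-2 + 15)*4/3 = -13*4/3 = -1/3*52 = -52/3 ≈ -17.333)
(((1 + 6)/(-1 + 5))*s)*3 = (((1 + 6)/(-1 + 5))*(-52/3))*3 = ((7/4)*(-52/3))*3 = -91/3*3 = -91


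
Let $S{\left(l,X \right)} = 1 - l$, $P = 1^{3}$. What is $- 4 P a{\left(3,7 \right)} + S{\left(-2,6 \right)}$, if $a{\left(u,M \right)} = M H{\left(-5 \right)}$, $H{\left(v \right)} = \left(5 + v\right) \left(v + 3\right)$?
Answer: $3$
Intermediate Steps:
$P = 1$
$H{\left(v \right)} = \left(3 + v\right) \left(5 + v\right)$ ($H{\left(v \right)} = \left(5 + v\right) \left(3 + v\right) = \left(3 + v\right) \left(5 + v\right)$)
$a{\left(u,M \right)} = 0$ ($a{\left(u,M \right)} = M \left(15 + \left(-5\right)^{2} + 8 \left(-5\right)\right) = M \left(15 + 25 - 40\right) = M 0 = 0$)
$- 4 P a{\left(3,7 \right)} + S{\left(-2,6 \right)} = \left(-4\right) 1 \cdot 0 + \left(1 - -2\right) = \left(-4\right) 0 + \left(1 + 2\right) = 0 + 3 = 3$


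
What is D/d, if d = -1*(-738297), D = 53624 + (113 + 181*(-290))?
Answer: 1247/738297 ≈ 0.0016890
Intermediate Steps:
D = 1247 (D = 53624 + (113 - 52490) = 53624 - 52377 = 1247)
d = 738297
D/d = 1247/738297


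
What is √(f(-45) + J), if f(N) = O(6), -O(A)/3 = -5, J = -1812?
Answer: I*√1797 ≈ 42.391*I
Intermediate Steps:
O(A) = 15 (O(A) = -3*(-5) = 15)
f(N) = 15
√(f(-45) + J) = √(15 - 1812) = √(-1797) = I*√1797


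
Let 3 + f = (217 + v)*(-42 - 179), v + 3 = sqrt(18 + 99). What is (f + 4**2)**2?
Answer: 2241207358 + 62694606*sqrt(13) ≈ 2.4673e+9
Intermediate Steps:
v = -3 + 3*sqrt(13) (v = -3 + sqrt(18 + 99) = -3 + sqrt(117) = -3 + 3*sqrt(13) ≈ 7.8167)
f = -47297 - 663*sqrt(13) (f = -3 + (217 + (-3 + 3*sqrt(13)))*(-42 - 179) = -3 + (214 + 3*sqrt(13))*(-221) = -3 + (-47294 - 663*sqrt(13)) = -47297 - 663*sqrt(13) ≈ -49688.)
(f + 4**2)**2 = ((-47297 - 663*sqrt(13)) + 4**2)**2 = ((-47297 - 663*sqrt(13)) + 16)**2 = (-47281 - 663*sqrt(13))**2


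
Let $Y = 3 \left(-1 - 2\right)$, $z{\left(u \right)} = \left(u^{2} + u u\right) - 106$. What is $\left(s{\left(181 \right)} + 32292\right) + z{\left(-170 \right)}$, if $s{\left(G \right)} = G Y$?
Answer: $88357$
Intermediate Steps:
$z{\left(u \right)} = -106 + 2 u^{2}$ ($z{\left(u \right)} = \left(u^{2} + u^{2}\right) - 106 = 2 u^{2} - 106 = -106 + 2 u^{2}$)
$Y = -9$ ($Y = 3 \left(-3\right) = -9$)
$s{\left(G \right)} = - 9 G$ ($s{\left(G \right)} = G \left(-9\right) = - 9 G$)
$\left(s{\left(181 \right)} + 32292\right) + z{\left(-170 \right)} = \left(\left(-9\right) 181 + 32292\right) - \left(106 - 2 \left(-170\right)^{2}\right) = \left(-1629 + 32292\right) + \left(-106 + 2 \cdot 28900\right) = 30663 + \left(-106 + 57800\right) = 30663 + 57694 = 88357$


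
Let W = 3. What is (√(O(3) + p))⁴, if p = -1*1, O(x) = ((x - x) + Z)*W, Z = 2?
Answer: 25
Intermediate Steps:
O(x) = 6 (O(x) = ((x - x) + 2)*3 = (0 + 2)*3 = 2*3 = 6)
p = -1
(√(O(3) + p))⁴ = (√(6 - 1))⁴ = (√5)⁴ = 25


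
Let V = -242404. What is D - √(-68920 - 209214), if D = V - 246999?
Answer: -489403 - I*√278134 ≈ -4.894e+5 - 527.38*I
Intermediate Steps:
D = -489403 (D = -242404 - 246999 = -489403)
D - √(-68920 - 209214) = -489403 - √(-68920 - 209214) = -489403 - √(-278134) = -489403 - I*√278134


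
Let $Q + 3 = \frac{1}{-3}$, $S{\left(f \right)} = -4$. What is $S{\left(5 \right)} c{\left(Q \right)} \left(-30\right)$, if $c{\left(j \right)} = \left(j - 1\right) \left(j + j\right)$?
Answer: $\frac{10400}{3} \approx 3466.7$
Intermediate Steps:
$Q = - \frac{10}{3}$ ($Q = -3 + \frac{1}{-3} = -3 - \frac{1}{3} = - \frac{10}{3} \approx -3.3333$)
$c{\left(j \right)} = 2 j \left(-1 + j\right)$ ($c{\left(j \right)} = \left(-1 + j\right) 2 j = 2 j \left(-1 + j\right)$)
$S{\left(5 \right)} c{\left(Q \right)} \left(-30\right) = - 4 \cdot 2 \left(- \frac{10}{3}\right) \left(-1 - \frac{10}{3}\right) \left(-30\right) = - 4 \cdot 2 \left(- \frac{10}{3}\right) \left(- \frac{13}{3}\right) \left(-30\right) = \left(-4\right) \frac{260}{9} \left(-30\right) = \left(- \frac{1040}{9}\right) \left(-30\right) = \frac{10400}{3}$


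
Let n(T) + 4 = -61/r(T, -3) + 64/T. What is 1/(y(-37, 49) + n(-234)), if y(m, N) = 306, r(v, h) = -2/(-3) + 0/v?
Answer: 234/49193 ≈ 0.0047568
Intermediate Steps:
r(v, h) = ⅔ (r(v, h) = -2*(-⅓) + 0 = ⅔ + 0 = ⅔)
n(T) = -191/2 + 64/T (n(T) = -4 + (-61/⅔ + 64/T) = -4 + (-61*3/2 + 64/T) = -4 + (-183/2 + 64/T) = -191/2 + 64/T)
1/(y(-37, 49) + n(-234)) = 1/(306 + (-191/2 + 64/(-234))) = 1/(306 + (-191/2 + 64*(-1/234))) = 1/(306 + (-191/2 - 32/117)) = 1/(306 - 22411/234) = 1/(49193/234) = 234/49193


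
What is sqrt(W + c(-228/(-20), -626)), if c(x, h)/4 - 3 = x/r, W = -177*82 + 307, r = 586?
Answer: I*sqrt(30465496865)/1465 ≈ 119.14*I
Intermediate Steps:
W = -14207 (W = -14514 + 307 = -14207)
c(x, h) = 12 + 2*x/293 (c(x, h) = 12 + 4*(x/586) = 12 + 2*x/293)
sqrt(W + c(-228/(-20), -626)) = sqrt(-14207 + (12 + 2*(-228/(-20))/293)) = sqrt(-14207 + (12 + 2*(-228*(-1/20))/293)) = sqrt(-14207 + (12 + (2/293)*(57/5))) = sqrt(-14207 + (12 + 114/1465)) = sqrt(-14207 + 17694/1465) = sqrt(-20795561/1465) = I*sqrt(30465496865)/1465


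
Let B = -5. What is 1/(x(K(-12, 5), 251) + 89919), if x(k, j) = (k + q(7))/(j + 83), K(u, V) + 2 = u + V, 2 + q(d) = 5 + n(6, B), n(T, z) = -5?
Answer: 334/30032935 ≈ 1.1121e-5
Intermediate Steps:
q(d) = -2 (q(d) = -2 + (5 - 5) = -2 + 0 = -2)
K(u, V) = -2 + V + u (K(u, V) = -2 + (u + V) = -2 + (V + u) = -2 + V + u)
x(k, j) = (-2 + k)/(83 + j) (x(k, j) = (k - 2)/(j + 83) = (-2 + k)/(83 + j))
1/(x(K(-12, 5), 251) + 89919) = 1/((-2 + (-2 + 5 - 12))/(83 + 251) + 89919) = 1/((-2 - 9)/334 + 89919) = 1/((1/334)*(-11) + 89919) = 1/(-11/334 + 89919) = 1/(30032935/334) = 334/30032935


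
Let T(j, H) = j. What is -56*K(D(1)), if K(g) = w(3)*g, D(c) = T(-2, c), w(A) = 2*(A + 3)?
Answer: 1344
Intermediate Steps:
w(A) = 6 + 2*A (w(A) = 2*(3 + A) = 6 + 2*A)
D(c) = -2
K(g) = 12*g (K(g) = (6 + 2*3)*g = (6 + 6)*g = 12*g)
-56*K(D(1)) = -672*(-2) = -56*(-24) = 1344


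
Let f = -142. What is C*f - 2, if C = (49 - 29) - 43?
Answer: 3264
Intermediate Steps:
C = -23 (C = 20 - 43 = -23)
C*f - 2 = -23*(-142) - 2 = 3266 - 2 = 3264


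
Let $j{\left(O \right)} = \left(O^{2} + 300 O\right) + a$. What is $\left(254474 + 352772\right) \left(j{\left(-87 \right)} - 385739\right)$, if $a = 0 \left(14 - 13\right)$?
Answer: $-245491340420$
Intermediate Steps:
$a = 0$ ($a = 0 \cdot 1 = 0$)
$j{\left(O \right)} = O^{2} + 300 O$ ($j{\left(O \right)} = \left(O^{2} + 300 O\right) + 0 = O^{2} + 300 O$)
$\left(254474 + 352772\right) \left(j{\left(-87 \right)} - 385739\right) = \left(254474 + 352772\right) \left(- 87 \left(300 - 87\right) - 385739\right) = 607246 \left(\left(-87\right) 213 - 385739\right) = 607246 \left(-18531 - 385739\right) = 607246 \left(-404270\right) = -245491340420$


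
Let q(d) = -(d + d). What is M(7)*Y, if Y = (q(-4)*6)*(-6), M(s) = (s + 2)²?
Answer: -23328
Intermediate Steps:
M(s) = (2 + s)²
q(d) = -2*d
Y = -288 (Y = (-2*(-4)*6)*(-6) = (8*6)*(-6) = 48*(-6) = -288)
M(7)*Y = (2 + 7)²*(-288) = 9²*(-288) = 81*(-288) = -23328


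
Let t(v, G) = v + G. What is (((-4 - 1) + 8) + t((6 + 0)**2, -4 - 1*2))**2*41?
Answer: 44649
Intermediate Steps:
t(v, G) = G + v
(((-4 - 1) + 8) + t((6 + 0)**2, -4 - 1*2))**2*41 = (((-4 - 1) + 8) + ((-4 - 1*2) + (6 + 0)**2))**2*41 = ((-5 + 8) + ((-4 - 2) + 6**2))**2*41 = (3 + (-6 + 36))**2*41 = (3 + 30)**2*41 = 33**2*41 = 1089*41 = 44649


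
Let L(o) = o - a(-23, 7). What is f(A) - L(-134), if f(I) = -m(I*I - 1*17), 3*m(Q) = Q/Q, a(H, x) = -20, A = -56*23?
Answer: 341/3 ≈ 113.67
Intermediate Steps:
A = -1288
m(Q) = 1/3 (m(Q) = (Q/Q)/3 = (1/3)*1 = 1/3)
L(o) = 20 + o (L(o) = o - 1*(-20) = o + 20 = 20 + o)
f(I) = -1/3 (f(I) = -1*1/3 = -1/3)
f(A) - L(-134) = -1/3 - (20 - 134) = -1/3 - 1*(-114) = -1/3 + 114 = 341/3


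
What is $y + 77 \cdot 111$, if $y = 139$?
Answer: $8686$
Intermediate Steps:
$y + 77 \cdot 111 = 139 + 77 \cdot 111 = 139 + 8547 = 8686$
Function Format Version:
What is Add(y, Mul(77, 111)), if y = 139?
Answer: 8686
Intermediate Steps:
Add(y, Mul(77, 111)) = Add(139, Mul(77, 111)) = Add(139, 8547) = 8686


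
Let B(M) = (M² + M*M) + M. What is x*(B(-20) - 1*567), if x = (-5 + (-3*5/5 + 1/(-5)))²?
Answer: 358053/25 ≈ 14322.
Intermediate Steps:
B(M) = M + 2*M² (B(M) = (M² + M²) + M = 2*M² + M = M + 2*M²)
x = 1681/25 (x = (-5 + (-15*⅕ + 1*(-⅕)))² = (-5 + (-3 - ⅕))² = (-5 - 16/5)² = (-41/5)² = 1681/25 ≈ 67.240)
x*(B(-20) - 1*567) = 1681*(-20*(1 + 2*(-20)) - 1*567)/25 = 1681*(-20*(1 - 40) - 567)/25 = 1681*(-20*(-39) - 567)/25 = 1681*(780 - 567)/25 = (1681/25)*213 = 358053/25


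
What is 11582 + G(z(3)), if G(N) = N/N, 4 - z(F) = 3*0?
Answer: 11583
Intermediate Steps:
z(F) = 4 (z(F) = 4 - 3*0 = 4 - 1*0 = 4 + 0 = 4)
G(N) = 1
11582 + G(z(3)) = 11582 + 1 = 11583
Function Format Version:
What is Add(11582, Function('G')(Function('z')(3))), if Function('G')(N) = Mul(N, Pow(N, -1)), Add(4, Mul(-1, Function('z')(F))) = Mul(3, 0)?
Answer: 11583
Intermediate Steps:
Function('z')(F) = 4 (Function('z')(F) = Add(4, Mul(-1, Mul(3, 0))) = Add(4, Mul(-1, 0)) = Add(4, 0) = 4)
Function('G')(N) = 1
Add(11582, Function('G')(Function('z')(3))) = Add(11582, 1) = 11583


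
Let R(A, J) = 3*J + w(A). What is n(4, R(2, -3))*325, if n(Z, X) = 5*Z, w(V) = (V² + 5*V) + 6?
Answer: 6500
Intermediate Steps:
w(V) = 6 + V² + 5*V
R(A, J) = 6 + A² + 3*J + 5*A (R(A, J) = 3*J + (6 + A² + 5*A) = 6 + A² + 3*J + 5*A)
n(4, R(2, -3))*325 = (5*4)*325 = 20*325 = 6500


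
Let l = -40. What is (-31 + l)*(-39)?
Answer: 2769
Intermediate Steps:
(-31 + l)*(-39) = (-31 - 40)*(-39) = -71*(-39) = 2769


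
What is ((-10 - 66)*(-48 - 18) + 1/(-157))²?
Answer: 620173575121/24649 ≈ 2.5160e+7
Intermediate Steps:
((-10 - 66)*(-48 - 18) + 1/(-157))² = (-76*(-66) - 1/157)² = (5016 - 1/157)² = (787511/157)² = 620173575121/24649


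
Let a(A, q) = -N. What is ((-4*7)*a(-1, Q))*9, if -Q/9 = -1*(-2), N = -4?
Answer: -1008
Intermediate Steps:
Q = -18 (Q = -(-9)*(-2) = -9*2 = -18)
a(A, q) = 4 (a(A, q) = -1*(-4) = 4)
((-4*7)*a(-1, Q))*9 = (-4*7*4)*9 = -28*4*9 = -112*9 = -1008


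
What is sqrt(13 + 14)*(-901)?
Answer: -2703*sqrt(3) ≈ -4681.7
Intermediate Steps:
sqrt(13 + 14)*(-901) = sqrt(27)*(-901) = (3*sqrt(3))*(-901) = -2703*sqrt(3)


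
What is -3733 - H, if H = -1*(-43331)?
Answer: -47064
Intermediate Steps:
H = 43331
-3733 - H = -3733 - 1*43331 = -3733 - 43331 = -47064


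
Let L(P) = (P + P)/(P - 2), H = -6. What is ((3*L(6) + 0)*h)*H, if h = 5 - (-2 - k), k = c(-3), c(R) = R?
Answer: -216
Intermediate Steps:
k = -3
L(P) = 2*P/(-2 + P) (L(P) = (2*P)/(-2 + P) = 2*P/(-2 + P))
h = 4 (h = 5 - (-2 - 1*(-3)) = 5 - (-2 + 3) = 5 - 1*1 = 5 - 1 = 4)
((3*L(6) + 0)*h)*H = ((3*(2*6/(-2 + 6)) + 0)*4)*(-6) = ((3*(2*6/4) + 0)*4)*(-6) = ((3*(2*6*(¼)) + 0)*4)*(-6) = ((3*3 + 0)*4)*(-6) = ((9 + 0)*4)*(-6) = (9*4)*(-6) = 36*(-6) = -216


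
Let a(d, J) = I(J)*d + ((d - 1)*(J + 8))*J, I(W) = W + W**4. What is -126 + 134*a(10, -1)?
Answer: -8568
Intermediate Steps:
a(d, J) = d*(J + J**4) + J*(-1 + d)*(8 + J) (a(d, J) = (J + J**4)*d + ((d - 1)*(J + 8))*J = d*(J + J**4) + ((-1 + d)*(8 + J))*J = d*(J + J**4) + J*(-1 + d)*(8 + J))
-126 + 134*a(10, -1) = -126 + 134*(-(-8 - 1*(-1) + 9*10 - 1*10 + 10*(-1)**3)) = -126 + 134*(-(-8 + 1 + 90 - 10 + 10*(-1))) = -126 + 134*(-(-8 + 1 + 90 - 10 - 10)) = -126 + 134*(-1*63) = -126 + 134*(-63) = -126 - 8442 = -8568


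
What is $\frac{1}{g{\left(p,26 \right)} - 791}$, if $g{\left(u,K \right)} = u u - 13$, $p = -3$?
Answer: $- \frac{1}{795} \approx -0.0012579$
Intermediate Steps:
$g{\left(u,K \right)} = -13 + u^{2}$ ($g{\left(u,K \right)} = u^{2} - 13 = -13 + u^{2}$)
$\frac{1}{g{\left(p,26 \right)} - 791} = \frac{1}{\left(-13 + \left(-3\right)^{2}\right) - 791} = \frac{1}{\left(-13 + 9\right) - 791} = \frac{1}{-4 - 791} = \frac{1}{-795} = - \frac{1}{795}$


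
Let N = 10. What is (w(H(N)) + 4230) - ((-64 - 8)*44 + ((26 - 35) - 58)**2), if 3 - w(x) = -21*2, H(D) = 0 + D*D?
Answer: 2954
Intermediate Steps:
H(D) = D**2 (H(D) = 0 + D**2 = D**2)
w(x) = 45 (w(x) = 3 - (-21)*2 = 3 - 1*(-42) = 3 + 42 = 45)
(w(H(N)) + 4230) - ((-64 - 8)*44 + ((26 - 35) - 58)**2) = (45 + 4230) - ((-64 - 8)*44 + ((26 - 35) - 58)**2) = 4275 - (-72*44 + (-9 - 58)**2) = 4275 - (-3168 + (-67)**2) = 4275 - (-3168 + 4489) = 4275 - 1*1321 = 4275 - 1321 = 2954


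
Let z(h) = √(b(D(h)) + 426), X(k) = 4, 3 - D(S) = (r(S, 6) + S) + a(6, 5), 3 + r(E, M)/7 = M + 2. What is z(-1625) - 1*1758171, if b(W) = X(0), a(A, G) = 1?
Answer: -1758171 + √430 ≈ -1.7582e+6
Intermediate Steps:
r(E, M) = -7 + 7*M (r(E, M) = -21 + 7*(M + 2) = -21 + 7*(2 + M) = -21 + (14 + 7*M) = -7 + 7*M)
D(S) = -33 - S (D(S) = 3 - (((-7 + 7*6) + S) + 1) = 3 - (((-7 + 42) + S) + 1) = 3 - ((35 + S) + 1) = 3 - (36 + S) = 3 + (-36 - S) = -33 - S)
b(W) = 4
z(h) = √430 (z(h) = √(4 + 426) = √430)
z(-1625) - 1*1758171 = √430 - 1*1758171 = √430 - 1758171 = -1758171 + √430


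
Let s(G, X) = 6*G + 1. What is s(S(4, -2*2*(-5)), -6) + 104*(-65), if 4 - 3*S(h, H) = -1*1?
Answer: -6749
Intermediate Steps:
S(h, H) = 5/3 (S(h, H) = 4/3 - (-1)/3 = 4/3 - 1/3*(-1) = 4/3 + 1/3 = 5/3)
s(G, X) = 1 + 6*G
s(S(4, -2*2*(-5)), -6) + 104*(-65) = (1 + 6*(5/3)) + 104*(-65) = (1 + 10) - 6760 = 11 - 6760 = -6749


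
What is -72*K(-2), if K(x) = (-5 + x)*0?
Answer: 0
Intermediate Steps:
K(x) = 0
-72*K(-2) = -72*0 = 0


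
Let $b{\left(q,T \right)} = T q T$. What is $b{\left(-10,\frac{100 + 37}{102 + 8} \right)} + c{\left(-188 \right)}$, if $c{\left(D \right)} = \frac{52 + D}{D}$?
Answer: $- \frac{841003}{56870} \approx -14.788$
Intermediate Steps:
$b{\left(q,T \right)} = q T^{2}$
$c{\left(D \right)} = \frac{52 + D}{D}$
$b{\left(-10,\frac{100 + 37}{102 + 8} \right)} + c{\left(-188 \right)} = - 10 \left(\frac{100 + 37}{102 + 8}\right)^{2} + \frac{52 - 188}{-188} = - 10 \left(\frac{137}{110}\right)^{2} - - \frac{34}{47} = - 10 \left(137 \cdot \frac{1}{110}\right)^{2} + \frac{34}{47} = - 10 \left(\frac{137}{110}\right)^{2} + \frac{34}{47} = \left(-10\right) \frac{18769}{12100} + \frac{34}{47} = - \frac{18769}{1210} + \frac{34}{47} = - \frac{841003}{56870}$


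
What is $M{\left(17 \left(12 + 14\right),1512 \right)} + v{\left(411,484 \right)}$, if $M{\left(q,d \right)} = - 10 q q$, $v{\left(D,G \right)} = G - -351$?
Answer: $-1952805$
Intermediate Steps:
$v{\left(D,G \right)} = 351 + G$ ($v{\left(D,G \right)} = G + 351 = 351 + G$)
$M{\left(q,d \right)} = - 10 q^{2}$
$M{\left(17 \left(12 + 14\right),1512 \right)} + v{\left(411,484 \right)} = - 10 \left(17 \left(12 + 14\right)\right)^{2} + \left(351 + 484\right) = - 10 \left(17 \cdot 26\right)^{2} + 835 = - 10 \cdot 442^{2} + 835 = \left(-10\right) 195364 + 835 = -1953640 + 835 = -1952805$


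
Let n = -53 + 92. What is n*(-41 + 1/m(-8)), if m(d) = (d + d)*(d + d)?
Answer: -409305/256 ≈ -1598.8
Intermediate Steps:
m(d) = 4*d² (m(d) = (2*d)*(2*d) = 4*d²)
n = 39
n*(-41 + 1/m(-8)) = 39*(-41 + 1/(4*(-8)²)) = 39*(-41 + 1/(4*64)) = 39*(-41 + 1/256) = 39*(-10495/256) = -409305/256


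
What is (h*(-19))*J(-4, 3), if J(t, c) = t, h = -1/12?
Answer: -19/3 ≈ -6.3333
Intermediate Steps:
h = -1/12 (h = -1*1/12 = -1/12 ≈ -0.083333)
(h*(-19))*J(-4, 3) = -1/12*(-19)*(-4) = (19/12)*(-4) = -19/3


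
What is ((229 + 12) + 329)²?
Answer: 324900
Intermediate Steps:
((229 + 12) + 329)² = (241 + 329)² = 570² = 324900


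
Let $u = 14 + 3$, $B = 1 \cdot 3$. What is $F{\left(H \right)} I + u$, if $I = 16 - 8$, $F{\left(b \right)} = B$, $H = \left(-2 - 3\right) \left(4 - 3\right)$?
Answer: $41$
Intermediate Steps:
$H = -5$ ($H = \left(-5\right) 1 = -5$)
$B = 3$
$F{\left(b \right)} = 3$
$u = 17$
$I = 8$ ($I = 16 - 8 = 8$)
$F{\left(H \right)} I + u = 3 \cdot 8 + 17 = 24 + 17 = 41$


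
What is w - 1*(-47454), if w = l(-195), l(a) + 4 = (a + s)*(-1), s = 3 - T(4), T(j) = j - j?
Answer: 47642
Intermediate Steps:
T(j) = 0
s = 3 (s = 3 - 1*0 = 3 + 0 = 3)
l(a) = -7 - a (l(a) = -4 + (a + 3)*(-1) = -4 + (3 + a)*(-1) = -4 + (-3 - a) = -7 - a)
w = 188 (w = -7 - 1*(-195) = -7 + 195 = 188)
w - 1*(-47454) = 188 - 1*(-47454) = 188 + 47454 = 47642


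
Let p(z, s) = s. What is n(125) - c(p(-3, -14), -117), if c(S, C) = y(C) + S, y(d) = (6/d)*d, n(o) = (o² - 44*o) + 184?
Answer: 10317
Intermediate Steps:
n(o) = 184 + o² - 44*o
y(d) = 6
c(S, C) = 6 + S
n(125) - c(p(-3, -14), -117) = (184 + 125² - 44*125) - (6 - 14) = (184 + 15625 - 5500) - 1*(-8) = 10309 + 8 = 10317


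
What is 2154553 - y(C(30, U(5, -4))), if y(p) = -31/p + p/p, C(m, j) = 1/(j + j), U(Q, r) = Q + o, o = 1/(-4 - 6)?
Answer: 10774279/5 ≈ 2.1549e+6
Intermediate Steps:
o = -⅒ (o = 1/(-10) = -⅒ ≈ -0.10000)
U(Q, r) = -⅒ + Q (U(Q, r) = Q - ⅒ = -⅒ + Q)
C(m, j) = 1/(2*j)
y(p) = 1 - 31/p (y(p) = -31/p + 1 = 1 - 31/p)
2154553 - y(C(30, U(5, -4))) = 2154553 - (-31 + 1/(2*(-⅒ + 5)))/(1/(2*(-⅒ + 5))) = 2154553 - (-31 + 1/(2*(49/10)))/(1/(2*(49/10))) = 2154553 - (-31 + (½)*(10/49))/((½)*(10/49)) = 2154553 - (-31 + 5/49)/5/49 = 2154553 - 49*(-1514)/(5*49) = 2154553 - 1*(-1514/5) = 2154553 + 1514/5 = 10774279/5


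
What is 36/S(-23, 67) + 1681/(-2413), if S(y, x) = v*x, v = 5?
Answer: -476267/808355 ≈ -0.58918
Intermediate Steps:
S(y, x) = 5*x
36/S(-23, 67) + 1681/(-2413) = 36/((5*67)) + 1681/(-2413) = 36/335 + 1681*(-1/2413) = 36*(1/335) - 1681/2413 = 36/335 - 1681/2413 = -476267/808355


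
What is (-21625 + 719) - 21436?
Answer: -42342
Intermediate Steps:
(-21625 + 719) - 21436 = -20906 - 21436 = -42342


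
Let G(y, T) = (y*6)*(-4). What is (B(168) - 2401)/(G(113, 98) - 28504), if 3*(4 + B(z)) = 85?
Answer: 3565/46824 ≈ 0.076136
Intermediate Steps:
G(y, T) = -24*y (G(y, T) = (6*y)*(-4) = -24*y)
B(z) = 73/3 (B(z) = -4 + (⅓)*85 = -4 + 85/3 = 73/3)
(B(168) - 2401)/(G(113, 98) - 28504) = (73/3 - 2401)/(-24*113 - 28504) = -7130/(3*(-2712 - 28504)) = -7130/3/(-31216) = -7130/3*(-1/31216) = 3565/46824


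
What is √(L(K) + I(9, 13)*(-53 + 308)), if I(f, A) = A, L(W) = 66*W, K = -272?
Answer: I*√14637 ≈ 120.98*I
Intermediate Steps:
√(L(K) + I(9, 13)*(-53 + 308)) = √(66*(-272) + 13*(-53 + 308)) = √(-17952 + 13*255) = √(-17952 + 3315) = √(-14637) = I*√14637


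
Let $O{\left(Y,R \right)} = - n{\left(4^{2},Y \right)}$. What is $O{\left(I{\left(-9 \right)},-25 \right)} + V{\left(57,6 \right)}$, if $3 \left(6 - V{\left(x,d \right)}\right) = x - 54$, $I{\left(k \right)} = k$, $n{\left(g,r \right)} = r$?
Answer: $14$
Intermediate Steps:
$O{\left(Y,R \right)} = - Y$
$V{\left(x,d \right)} = 24 - \frac{x}{3}$ ($V{\left(x,d \right)} = 6 - \frac{x - 54}{3} = 6 - \frac{-54 + x}{3} = 6 - \left(-18 + \frac{x}{3}\right) = 24 - \frac{x}{3}$)
$O{\left(I{\left(-9 \right)},-25 \right)} + V{\left(57,6 \right)} = \left(-1\right) \left(-9\right) + \left(24 - 19\right) = 9 + \left(24 - 19\right) = 9 + 5 = 14$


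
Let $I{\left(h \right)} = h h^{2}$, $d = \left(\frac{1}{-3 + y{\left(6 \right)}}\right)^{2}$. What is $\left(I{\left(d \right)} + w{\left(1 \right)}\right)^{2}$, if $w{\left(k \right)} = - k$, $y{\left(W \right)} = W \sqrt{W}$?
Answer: $\frac{11646324996314060690272}{11646329922777311412561} - \frac{63024193909504 \sqrt{6}}{431345552695455978243} \approx 1.0$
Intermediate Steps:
$y{\left(W \right)} = W^{\frac{3}{2}}$
$d = \frac{1}{\left(-3 + 6 \sqrt{6}\right)^{2}}$ ($d = \left(\frac{1}{-3 + 6^{\frac{3}{2}}}\right)^{2} = \left(\frac{1}{-3 + 6 \sqrt{6}}\right)^{2} = \frac{1}{\left(-3 + 6 \sqrt{6}\right)^{2}} \approx 0.007309$)
$I{\left(h \right)} = h^{3}$
$\left(I{\left(d \right)} + w{\left(1 \right)}\right)^{2} = \left(\left(\frac{25}{4761} + \frac{4 \sqrt{6}}{4761}\right)^{3} - 1\right)^{2} = \left(-1 + \left(\frac{25}{4761} + \frac{4 \sqrt{6}}{4761}\right)^{3}\right)^{2}$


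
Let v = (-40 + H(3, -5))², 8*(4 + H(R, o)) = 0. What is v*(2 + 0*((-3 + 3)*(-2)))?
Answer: 3872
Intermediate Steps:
H(R, o) = -4 (H(R, o) = -4 + (⅛)*0 = -4 + 0 = -4)
v = 1936 (v = (-40 - 4)² = (-44)² = 1936)
v*(2 + 0*((-3 + 3)*(-2))) = 1936*(2 + 0*((-3 + 3)*(-2))) = 1936*(2 + 0*(0*(-2))) = 1936*(2 + 0*0) = 1936*(2 + 0) = 1936*2 = 3872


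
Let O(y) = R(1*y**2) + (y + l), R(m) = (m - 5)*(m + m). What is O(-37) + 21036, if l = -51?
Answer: 3755580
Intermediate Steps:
R(m) = 2*m*(-5 + m) (R(m) = (-5 + m)*(2*m) = 2*m*(-5 + m))
O(y) = -51 + y + 2*y**2*(-5 + y**2) (O(y) = 2*(1*y**2)*(-5 + 1*y**2) + (y - 51) = 2*y**2*(-5 + y**2) + (-51 + y) = -51 + y + 2*y**2*(-5 + y**2))
O(-37) + 21036 = (-51 - 37 + 2*(-37)**2*(-5 + (-37)**2)) + 21036 = (-51 - 37 + 2*1369*(-5 + 1369)) + 21036 = (-51 - 37 + 2*1369*1364) + 21036 = (-51 - 37 + 3734632) + 21036 = 3734544 + 21036 = 3755580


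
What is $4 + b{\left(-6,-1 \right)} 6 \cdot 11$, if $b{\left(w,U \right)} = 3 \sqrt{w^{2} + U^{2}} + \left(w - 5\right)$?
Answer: $-722 + 198 \sqrt{37} \approx 482.39$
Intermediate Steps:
$b{\left(w,U \right)} = -5 + w + 3 \sqrt{U^{2} + w^{2}}$ ($b{\left(w,U \right)} = 3 \sqrt{U^{2} + w^{2}} + \left(w - 5\right) = 3 \sqrt{U^{2} + w^{2}} + \left(-5 + w\right) = -5 + w + 3 \sqrt{U^{2} + w^{2}}$)
$4 + b{\left(-6,-1 \right)} 6 \cdot 11 = 4 + \left(-5 - 6 + 3 \sqrt{\left(-1\right)^{2} + \left(-6\right)^{2}}\right) 6 \cdot 11 = 4 + \left(-5 - 6 + 3 \sqrt{1 + 36}\right) 66 = 4 + \left(-5 - 6 + 3 \sqrt{37}\right) 66 = 4 + \left(-11 + 3 \sqrt{37}\right) 66 = 4 - \left(726 - 198 \sqrt{37}\right) = -722 + 198 \sqrt{37}$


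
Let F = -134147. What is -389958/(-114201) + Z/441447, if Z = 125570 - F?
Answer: 7474286309/1867173661 ≈ 4.0030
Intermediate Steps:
Z = 259717 (Z = 125570 - 1*(-134147) = 125570 + 134147 = 259717)
-389958/(-114201) + Z/441447 = -389958/(-114201) + 259717/441447 = -389958*(-1/114201) + 259717*(1/441447) = 129986/38067 + 259717/441447 = 7474286309/1867173661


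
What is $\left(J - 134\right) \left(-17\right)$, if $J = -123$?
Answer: $4369$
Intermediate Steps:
$\left(J - 134\right) \left(-17\right) = \left(-123 - 134\right) \left(-17\right) = \left(-257\right) \left(-17\right) = 4369$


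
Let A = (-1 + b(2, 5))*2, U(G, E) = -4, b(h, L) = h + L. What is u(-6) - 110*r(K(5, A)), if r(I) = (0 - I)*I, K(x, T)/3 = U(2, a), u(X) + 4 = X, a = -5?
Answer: 15830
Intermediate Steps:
b(h, L) = L + h
u(X) = -4 + X
A = 12 (A = (-1 + (5 + 2))*2 = (-1 + 7)*2 = 6*2 = 12)
K(x, T) = -12 (K(x, T) = 3*(-4) = -12)
r(I) = -I² (r(I) = (-I)*I = -I²)
u(-6) - 110*r(K(5, A)) = (-4 - 6) - (-110)*(-12)² = -10 - (-110)*144 = -10 - 110*(-144) = -10 + 15840 = 15830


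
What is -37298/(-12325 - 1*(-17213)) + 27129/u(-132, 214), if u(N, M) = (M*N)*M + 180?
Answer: -4699895591/615571502 ≈ -7.6350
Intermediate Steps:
u(N, M) = 180 + N*M**2 (u(N, M) = N*M**2 + 180 = 180 + N*M**2)
-37298/(-12325 - 1*(-17213)) + 27129/u(-132, 214) = -37298/(-12325 - 1*(-17213)) + 27129/(180 - 132*214**2) = -37298/(-12325 + 17213) + 27129/(180 - 132*45796) = -37298/4888 + 27129/(180 - 6045072) = -37298*1/4888 + 27129/(-6044892) = -18649/2444 + 27129*(-1/6044892) = -18649/2444 - 9043/2014964 = -4699895591/615571502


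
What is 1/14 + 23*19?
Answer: 6119/14 ≈ 437.07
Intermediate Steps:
1/14 + 23*19 = 1/14 + 437 = 6119/14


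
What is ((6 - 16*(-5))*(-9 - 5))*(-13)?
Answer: 15652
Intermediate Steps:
((6 - 16*(-5))*(-9 - 5))*(-13) = ((6 - 4*(-20))*(-14))*(-13) = ((6 + 80)*(-14))*(-13) = (86*(-14))*(-13) = -1204*(-13) = 15652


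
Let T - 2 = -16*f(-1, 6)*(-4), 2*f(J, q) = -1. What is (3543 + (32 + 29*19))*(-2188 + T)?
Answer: -9151468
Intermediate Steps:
f(J, q) = -½ (f(J, q) = (½)*(-1) = -½)
T = -30 (T = 2 - 16*(-½)*(-4) = 2 + 8*(-4) = 2 - 32 = -30)
(3543 + (32 + 29*19))*(-2188 + T) = (3543 + (32 + 29*19))*(-2188 - 30) = (3543 + (32 + 551))*(-2218) = (3543 + 583)*(-2218) = 4126*(-2218) = -9151468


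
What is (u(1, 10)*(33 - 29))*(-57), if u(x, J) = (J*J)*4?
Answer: -91200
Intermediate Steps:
u(x, J) = 4*J**2 (u(x, J) = J**2*4 = 4*J**2)
(u(1, 10)*(33 - 29))*(-57) = ((4*10**2)*(33 - 29))*(-57) = ((4*100)*4)*(-57) = (400*4)*(-57) = 1600*(-57) = -91200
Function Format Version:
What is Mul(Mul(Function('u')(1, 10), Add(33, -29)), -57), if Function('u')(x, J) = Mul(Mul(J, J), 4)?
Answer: -91200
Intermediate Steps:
Function('u')(x, J) = Mul(4, Pow(J, 2)) (Function('u')(x, J) = Mul(Pow(J, 2), 4) = Mul(4, Pow(J, 2)))
Mul(Mul(Function('u')(1, 10), Add(33, -29)), -57) = Mul(Mul(Mul(4, Pow(10, 2)), Add(33, -29)), -57) = Mul(Mul(Mul(4, 100), 4), -57) = Mul(Mul(400, 4), -57) = Mul(1600, -57) = -91200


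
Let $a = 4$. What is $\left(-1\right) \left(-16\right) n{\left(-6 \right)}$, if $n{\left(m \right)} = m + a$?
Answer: $-32$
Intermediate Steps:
$n{\left(m \right)} = 4 + m$ ($n{\left(m \right)} = m + 4 = 4 + m$)
$\left(-1\right) \left(-16\right) n{\left(-6 \right)} = \left(-1\right) \left(-16\right) \left(4 - 6\right) = 16 \left(-2\right) = -32$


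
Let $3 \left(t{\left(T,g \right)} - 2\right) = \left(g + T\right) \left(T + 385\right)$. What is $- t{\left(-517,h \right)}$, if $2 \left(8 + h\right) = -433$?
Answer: $-32628$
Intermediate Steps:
$h = - \frac{449}{2}$ ($h = -8 + \frac{1}{2} \left(-433\right) = -8 - \frac{433}{2} = - \frac{449}{2} \approx -224.5$)
$t{\left(T,g \right)} = 2 + \frac{\left(385 + T\right) \left(T + g\right)}{3}$ ($t{\left(T,g \right)} = 2 + \frac{\left(g + T\right) \left(T + 385\right)}{3} = 2 + \frac{\left(T + g\right) \left(385 + T\right)}{3} = 2 + \frac{\left(385 + T\right) \left(T + g\right)}{3}$)
$- t{\left(-517,h \right)} = - (2 + \frac{\left(-517\right)^{2}}{3} + \frac{385}{3} \left(-517\right) + \frac{385}{3} \left(- \frac{449}{2}\right) + \frac{1}{3} \left(-517\right) \left(- \frac{449}{2}\right)) = - (2 + \frac{1}{3} \cdot 267289 - \frac{199045}{3} - \frac{172865}{6} + \frac{232133}{6}) = - (2 + \frac{267289}{3} - \frac{199045}{3} - \frac{172865}{6} + \frac{232133}{6}) = \left(-1\right) 32628 = -32628$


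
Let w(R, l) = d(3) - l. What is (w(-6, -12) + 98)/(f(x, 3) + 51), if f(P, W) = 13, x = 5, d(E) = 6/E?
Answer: 7/4 ≈ 1.7500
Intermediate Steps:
w(R, l) = 2 - l (w(R, l) = 6/3 - l = 6*(1/3) - l = 2 - l)
(w(-6, -12) + 98)/(f(x, 3) + 51) = ((2 - 1*(-12)) + 98)/(13 + 51) = ((2 + 12) + 98)/64 = (14 + 98)/64 = (1/64)*112 = 7/4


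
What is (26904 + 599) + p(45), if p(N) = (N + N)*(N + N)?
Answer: 35603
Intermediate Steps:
p(N) = 4*N² (p(N) = (2*N)*(2*N) = 4*N²)
(26904 + 599) + p(45) = (26904 + 599) + 4*45² = 27503 + 4*2025 = 27503 + 8100 = 35603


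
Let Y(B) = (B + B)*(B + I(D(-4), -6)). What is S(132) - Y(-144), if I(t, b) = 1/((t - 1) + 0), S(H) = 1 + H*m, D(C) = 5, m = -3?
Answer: -41795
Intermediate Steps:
S(H) = 1 - 3*H (S(H) = 1 + H*(-3) = 1 - 3*H)
I(t, b) = 1/(-1 + t) (I(t, b) = 1/((-1 + t) + 0) = 1/(-1 + t))
Y(B) = 2*B*(¼ + B) (Y(B) = (B + B)*(B + 1/(-1 + 5)) = (2*B)*(B + 1/4) = (2*B)*(B + ¼) = (2*B)*(¼ + B) = 2*B*(¼ + B))
S(132) - Y(-144) = (1 - 3*132) - (-144)*(1 + 4*(-144))/2 = (1 - 396) - (-144)*(1 - 576)/2 = -395 - (-144)*(-575)/2 = -395 - 1*41400 = -395 - 41400 = -41795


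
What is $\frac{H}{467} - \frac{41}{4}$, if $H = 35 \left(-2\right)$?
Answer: $- \frac{19427}{1868} \approx -10.4$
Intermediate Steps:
$H = -70$
$\frac{H}{467} - \frac{41}{4} = - \frac{70}{467} - \frac{41}{4} = - \frac{19427}{1868}$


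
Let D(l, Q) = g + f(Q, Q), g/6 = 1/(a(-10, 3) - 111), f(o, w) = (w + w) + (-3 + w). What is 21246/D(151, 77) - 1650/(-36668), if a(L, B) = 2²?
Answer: 6949867883/74527710 ≈ 93.252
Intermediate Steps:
a(L, B) = 4
f(o, w) = -3 + 3*w (f(o, w) = 2*w + (-3 + w) = -3 + 3*w)
g = -6/107 (g = 6/(4 - 111) = 6/(-107) = 6*(-1/107) = -6/107 ≈ -0.056075)
D(l, Q) = -327/107 + 3*Q (D(l, Q) = -6/107 + (-3 + 3*Q) = -327/107 + 3*Q)
21246/D(151, 77) - 1650/(-36668) = 21246/(-327/107 + 3*77) - 1650/(-36668) = 21246/(-327/107 + 231) - 1650*(-1/36668) = 21246/(24390/107) + 825/18334 = 21246*(107/24390) + 825/18334 = 378887/4065 + 825/18334 = 6949867883/74527710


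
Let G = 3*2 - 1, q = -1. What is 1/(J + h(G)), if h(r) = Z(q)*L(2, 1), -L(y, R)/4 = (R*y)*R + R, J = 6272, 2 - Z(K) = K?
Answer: 1/6236 ≈ 0.00016036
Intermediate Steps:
Z(K) = 2 - K
L(y, R) = -4*R - 4*y*R² (L(y, R) = -4*((R*y)*R + R) = -4*(y*R² + R) = -4*(R + y*R²) = -4*R - 4*y*R²)
G = 5 (G = 6 - 1 = 5)
h(r) = -36 (h(r) = (2 - 1*(-1))*(-4*1*(1 + 1*2)) = (2 + 1)*(-4*1*(1 + 2)) = 3*(-4*1*3) = 3*(-12) = -36)
1/(J + h(G)) = 1/(6272 - 36) = 1/6236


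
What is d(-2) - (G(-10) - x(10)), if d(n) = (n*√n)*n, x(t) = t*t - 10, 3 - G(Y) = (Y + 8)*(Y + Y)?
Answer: 127 + 4*I*√2 ≈ 127.0 + 5.6569*I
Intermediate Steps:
G(Y) = 3 - 2*Y*(8 + Y) (G(Y) = 3 - (Y + 8)*(Y + Y) = 3 - (8 + Y)*2*Y = 3 - 2*Y*(8 + Y))
x(t) = -10 + t² (x(t) = t² - 10 = -10 + t²)
d(n) = n^(5/2) (d(n) = n^(3/2)*n = n^(5/2))
d(-2) - (G(-10) - x(10)) = (-2)^(5/2) - ((3 - 16*(-10) - 2*(-10)²) - (-10 + 10²)) = 4*I*√2 - ((3 + 160 - 2*100) - (-10 + 100)) = 4*I*√2 - ((3 + 160 - 200) - 1*90) = 4*I*√2 - (-37 - 90) = 4*I*√2 - 1*(-127) = 4*I*√2 + 127 = 127 + 4*I*√2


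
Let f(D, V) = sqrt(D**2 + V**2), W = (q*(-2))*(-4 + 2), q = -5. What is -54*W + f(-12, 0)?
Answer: 1092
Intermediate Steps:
W = -20 (W = (-5*(-2))*(-4 + 2) = 10*(-2) = -20)
-54*W + f(-12, 0) = -54*(-20) + sqrt((-12)**2 + 0**2) = 1080 + sqrt(144 + 0) = 1080 + sqrt(144) = 1080 + 12 = 1092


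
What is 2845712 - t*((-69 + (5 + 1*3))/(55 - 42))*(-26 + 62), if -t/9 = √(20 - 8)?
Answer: 2845712 - 39528*√3/13 ≈ 2.8404e+6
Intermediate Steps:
t = -18*√3 (t = -9*√(20 - 8) = -18*√3 ≈ -31.177)
2845712 - t*((-69 + (5 + 1*3))/(55 - 42))*(-26 + 62) = 2845712 - (-18*√3)*((-69 + (5 + 1*3))/(55 - 42))*(-26 + 62) = 2845712 - (-18*√3)*((-69 + (5 + 3))/13)*36 = 2845712 - (-18*√3)*((-69 + 8)*(1/13))*36 = 2845712 - (-18*√3)*-61*1/13*36 = 2845712 - (-18*√3)*(-61/13*36) = 2845712 - (-18*√3)*(-2196)/13 = 2845712 - 39528*√3/13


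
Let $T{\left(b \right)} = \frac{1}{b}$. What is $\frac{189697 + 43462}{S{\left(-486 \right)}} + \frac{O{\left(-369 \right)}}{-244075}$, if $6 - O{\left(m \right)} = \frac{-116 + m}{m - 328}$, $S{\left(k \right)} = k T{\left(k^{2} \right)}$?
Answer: $- \frac{19277225574584047}{170120275} \approx -1.1332 \cdot 10^{8}$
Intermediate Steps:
$S{\left(k \right)} = \frac{1}{k}$ ($S{\left(k \right)} = \frac{k}{k^{2}} = \frac{1}{k}$)
$O{\left(m \right)} = 6 - \frac{-116 + m}{-328 + m}$ ($O{\left(m \right)} = 6 - \frac{-116 + m}{m - 328} = 6 - \frac{-116 + m}{-328 + m}$)
$\frac{189697 + 43462}{S{\left(-486 \right)}} + \frac{O{\left(-369 \right)}}{-244075} = \frac{189697 + 43462}{\frac{1}{-486}} + \frac{\frac{1}{-328 - 369} \left(-1852 + 5 \left(-369\right)\right)}{-244075} = \frac{233159}{- \frac{1}{486}} + \frac{-1852 - 1845}{-697} \left(- \frac{1}{244075}\right) = 233159 \left(-486\right) + \left(- \frac{1}{697}\right) \left(-3697\right) \left(- \frac{1}{244075}\right) = -113315274 + \frac{3697}{697} \left(- \frac{1}{244075}\right) = -113315274 - \frac{3697}{170120275} = - \frac{19277225574584047}{170120275}$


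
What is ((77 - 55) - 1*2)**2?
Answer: 400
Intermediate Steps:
((77 - 55) - 1*2)**2 = (22 - 2)**2 = 20**2 = 400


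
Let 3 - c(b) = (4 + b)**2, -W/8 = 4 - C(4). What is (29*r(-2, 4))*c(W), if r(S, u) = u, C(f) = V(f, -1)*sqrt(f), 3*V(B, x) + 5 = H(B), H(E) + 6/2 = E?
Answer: -2537732/9 ≈ -2.8197e+5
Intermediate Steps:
H(E) = -3 + E
V(B, x) = -8/3 + B/3 (V(B, x) = -5/3 + (-3 + B)/3 = -5/3 + (-1 + B/3) = -8/3 + B/3)
C(f) = sqrt(f)*(-8/3 + f/3) (C(f) = (-8/3 + f/3)*sqrt(f) = sqrt(f)*(-8/3 + f/3))
W = -160/3 (W = -8*(4 - sqrt(4)*(-8 + 4)/3) = -8*(4 - 2*(-4)/3) = -8*(4 - 1*(-8/3)) = -8*(4 + 8/3) = -8*20/3 = -160/3 ≈ -53.333)
c(b) = 3 - (4 + b)**2
(29*r(-2, 4))*c(W) = (29*4)*(3 - (4 - 160/3)**2) = 116*(3 - (-148/3)**2) = 116*(3 - 1*21904/9) = 116*(3 - 21904/9) = 116*(-21877/9) = -2537732/9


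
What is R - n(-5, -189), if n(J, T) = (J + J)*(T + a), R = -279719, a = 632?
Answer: -275289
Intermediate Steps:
n(J, T) = 2*J*(632 + T) (n(J, T) = (J + J)*(T + 632) = (2*J)*(632 + T) = 2*J*(632 + T))
R - n(-5, -189) = -279719 - 2*(-5)*(632 - 189) = -279719 - 2*(-5)*443 = -279719 - 1*(-4430) = -279719 + 4430 = -275289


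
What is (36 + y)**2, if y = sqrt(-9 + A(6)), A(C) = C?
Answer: (36 + I*sqrt(3))**2 ≈ 1293.0 + 124.71*I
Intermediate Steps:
y = I*sqrt(3) (y = sqrt(-9 + 6) = sqrt(-3) = I*sqrt(3) ≈ 1.732*I)
(36 + y)**2 = (36 + I*sqrt(3))**2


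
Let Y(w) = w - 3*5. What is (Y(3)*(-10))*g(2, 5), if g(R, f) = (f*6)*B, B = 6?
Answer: 21600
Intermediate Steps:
Y(w) = -15 + w (Y(w) = w - 15 = -15 + w)
g(R, f) = 36*f (g(R, f) = (f*6)*6 = (6*f)*6 = 36*f)
(Y(3)*(-10))*g(2, 5) = ((-15 + 3)*(-10))*(36*5) = -12*(-10)*180 = 120*180 = 21600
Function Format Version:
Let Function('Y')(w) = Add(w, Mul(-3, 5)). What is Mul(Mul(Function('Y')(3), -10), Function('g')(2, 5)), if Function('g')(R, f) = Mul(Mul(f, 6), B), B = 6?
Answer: 21600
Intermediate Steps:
Function('Y')(w) = Add(-15, w) (Function('Y')(w) = Add(w, -15) = Add(-15, w))
Function('g')(R, f) = Mul(36, f) (Function('g')(R, f) = Mul(Mul(f, 6), 6) = Mul(Mul(6, f), 6) = Mul(36, f))
Mul(Mul(Function('Y')(3), -10), Function('g')(2, 5)) = Mul(Mul(Add(-15, 3), -10), Mul(36, 5)) = Mul(Mul(-12, -10), 180) = Mul(120, 180) = 21600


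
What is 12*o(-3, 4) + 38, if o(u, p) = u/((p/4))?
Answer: 2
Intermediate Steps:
o(u, p) = 4*u/p (o(u, p) = u/((p*(1/4))) = u/((p/4)) = u*(4/p) = 4*u/p)
12*o(-3, 4) + 38 = 12*(4*(-3)/4) + 38 = 12*(4*(-3)*(1/4)) + 38 = 12*(-3) + 38 = -36 + 38 = 2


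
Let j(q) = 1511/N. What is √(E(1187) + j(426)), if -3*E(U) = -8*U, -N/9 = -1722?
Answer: √84477612534/5166 ≈ 56.262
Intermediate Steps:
N = 15498 (N = -9*(-1722) = 15498)
E(U) = 8*U/3 (E(U) = -(-8)*U/3 = 8*U/3)
j(q) = 1511/15498
√(E(1187) + j(426)) = √((8/3)*1187 + 1511/15498) = √(9496/3 + 1511/15498) = √(49057847/15498) = √84477612534/5166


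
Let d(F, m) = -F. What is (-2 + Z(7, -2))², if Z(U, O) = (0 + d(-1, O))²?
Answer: 1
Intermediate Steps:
Z(U, O) = 1 (Z(U, O) = (0 - 1*(-1))² = (0 + 1)² = 1² = 1)
(-2 + Z(7, -2))² = (-2 + 1)² = (-1)² = 1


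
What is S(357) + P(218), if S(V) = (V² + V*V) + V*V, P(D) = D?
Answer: 382565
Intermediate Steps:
S(V) = 3*V² (S(V) = (V² + V²) + V² = 2*V² + V² = 3*V²)
S(357) + P(218) = 3*357² + 218 = 3*127449 + 218 = 382347 + 218 = 382565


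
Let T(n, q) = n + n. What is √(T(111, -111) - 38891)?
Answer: I*√38669 ≈ 196.64*I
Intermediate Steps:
T(n, q) = 2*n
√(T(111, -111) - 38891) = √(2*111 - 38891) = √(222 - 38891) = √(-38669) = I*√38669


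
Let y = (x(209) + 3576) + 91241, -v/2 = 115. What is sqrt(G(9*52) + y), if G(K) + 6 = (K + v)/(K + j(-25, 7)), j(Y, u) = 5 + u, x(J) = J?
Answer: sqrt(342073785)/60 ≈ 308.25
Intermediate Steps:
v = -230 (v = -2*115 = -230)
G(K) = -6 + (-230 + K)/(12 + K) (G(K) = -6 + (K - 230)/(K + (5 + 7)) = -6 + (-230 + K)/(K + 12) = -6 + (-230 + K)/(12 + K))
y = 95026 (y = (209 + 3576) + 91241 = 3785 + 91241 = 95026)
sqrt(G(9*52) + y) = sqrt((-302 - 45*52)/(12 + 9*52) + 95026) = sqrt((-302 - 5*468)/(12 + 468) + 95026) = sqrt((-302 - 2340)/480 + 95026) = sqrt((1/480)*(-2642) + 95026) = sqrt(-1321/240 + 95026) = sqrt(22804919/240) = sqrt(342073785)/60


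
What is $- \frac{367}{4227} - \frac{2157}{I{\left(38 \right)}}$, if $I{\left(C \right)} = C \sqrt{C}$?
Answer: $- \frac{367}{4227} - \frac{2157 \sqrt{38}}{1444} \approx -9.295$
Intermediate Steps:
$I{\left(C \right)} = C^{\frac{3}{2}}$
$- \frac{367}{4227} - \frac{2157}{I{\left(38 \right)}} = - \frac{367}{4227} - \frac{2157}{38^{\frac{3}{2}}} = \left(-367\right) \frac{1}{4227} - \frac{2157}{38 \sqrt{38}} = - \frac{367}{4227} - 2157 \frac{\sqrt{38}}{1444} = - \frac{367}{4227} - \frac{2157 \sqrt{38}}{1444}$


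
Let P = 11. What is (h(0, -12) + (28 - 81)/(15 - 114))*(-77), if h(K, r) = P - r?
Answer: -16310/9 ≈ -1812.2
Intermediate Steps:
h(K, r) = 11 - r
(h(0, -12) + (28 - 81)/(15 - 114))*(-77) = ((11 - 1*(-12)) + (28 - 81)/(15 - 114))*(-77) = ((11 + 12) - 53/(-99))*(-77) = (23 - 53*(-1/99))*(-77) = (23 + 53/99)*(-77) = (2330/99)*(-77) = -16310/9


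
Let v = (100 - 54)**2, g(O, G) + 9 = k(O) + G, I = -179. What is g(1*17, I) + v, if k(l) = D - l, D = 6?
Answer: 1917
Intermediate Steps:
k(l) = 6 - l
g(O, G) = -3 + G - O (g(O, G) = -9 + ((6 - O) + G) = -9 + (6 + G - O) = -3 + G - O)
v = 2116 (v = 46**2 = 2116)
g(1*17, I) + v = (-3 - 179 - 17) + 2116 = -199 + 2116 = 1917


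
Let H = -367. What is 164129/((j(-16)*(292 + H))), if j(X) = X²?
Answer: -164129/19200 ≈ -8.5484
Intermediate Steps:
164129/((j(-16)*(292 + H))) = 164129/(((-16)²*(292 - 367))) = 164129/((256*(-75))) = 164129/(-19200) = 164129*(-1/19200) = -164129/19200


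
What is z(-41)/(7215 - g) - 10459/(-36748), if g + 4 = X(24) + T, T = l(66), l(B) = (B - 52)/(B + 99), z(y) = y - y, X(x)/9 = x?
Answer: 10459/36748 ≈ 0.28461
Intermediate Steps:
X(x) = 9*x
z(y) = 0
l(B) = (-52 + B)/(99 + B)
T = 14/165 (T = (-52 + 66)/(99 + 66) = 14/165 ≈ 0.084849)
g = 34994/165 (g = -4 + (9*24 + 14/165) = -4 + (216 + 14/165) = -4 + 35654/165 = 34994/165 ≈ 212.08)
z(-41)/(7215 - g) - 10459/(-36748) = 0/(7215 - 1*34994/165) - 10459/(-36748) = 0/(7215 - 34994/165) - 10459*(-1/36748) = 0/(1155481/165) + 10459/36748 = 0*(165/1155481) + 10459/36748 = 0 + 10459/36748 = 10459/36748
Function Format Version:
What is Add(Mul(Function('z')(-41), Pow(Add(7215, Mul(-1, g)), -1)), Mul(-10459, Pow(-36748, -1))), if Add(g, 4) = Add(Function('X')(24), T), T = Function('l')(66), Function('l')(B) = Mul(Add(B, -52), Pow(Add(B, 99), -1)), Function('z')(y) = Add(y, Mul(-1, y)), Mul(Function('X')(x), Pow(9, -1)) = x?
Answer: Rational(10459, 36748) ≈ 0.28461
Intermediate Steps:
Function('X')(x) = Mul(9, x)
Function('z')(y) = 0
Function('l')(B) = Mul(Pow(Add(99, B), -1), Add(-52, B)) (Function('l')(B) = Mul(Add(-52, B), Pow(Add(99, B), -1)) = Mul(Pow(Add(99, B), -1), Add(-52, B)))
T = Rational(14, 165) (T = Mul(Pow(Add(99, 66), -1), Add(-52, 66)) = Mul(Pow(165, -1), 14) = Mul(Rational(1, 165), 14) = Rational(14, 165) ≈ 0.084849)
g = Rational(34994, 165) (g = Add(-4, Add(Mul(9, 24), Rational(14, 165))) = Add(-4, Add(216, Rational(14, 165))) = Add(-4, Rational(35654, 165)) = Rational(34994, 165) ≈ 212.08)
Add(Mul(Function('z')(-41), Pow(Add(7215, Mul(-1, g)), -1)), Mul(-10459, Pow(-36748, -1))) = Add(Mul(0, Pow(Add(7215, Mul(-1, Rational(34994, 165))), -1)), Mul(-10459, Pow(-36748, -1))) = Add(Mul(0, Pow(Add(7215, Rational(-34994, 165)), -1)), Mul(-10459, Rational(-1, 36748))) = Add(Mul(0, Pow(Rational(1155481, 165), -1)), Rational(10459, 36748)) = Add(Mul(0, Rational(165, 1155481)), Rational(10459, 36748)) = Add(0, Rational(10459, 36748)) = Rational(10459, 36748)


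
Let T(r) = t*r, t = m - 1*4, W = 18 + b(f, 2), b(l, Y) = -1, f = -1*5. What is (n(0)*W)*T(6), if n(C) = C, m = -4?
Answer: 0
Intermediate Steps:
f = -5
W = 17 (W = 18 - 1 = 17)
t = -8 (t = -4 - 1*4 = -4 - 4 = -8)
T(r) = -8*r
(n(0)*W)*T(6) = (0*17)*(-8*6) = 0*(-48) = 0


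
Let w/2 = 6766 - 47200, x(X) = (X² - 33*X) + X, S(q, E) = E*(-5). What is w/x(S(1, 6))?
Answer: -6739/155 ≈ -43.477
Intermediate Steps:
S(q, E) = -5*E
x(X) = X² - 32*X
w = -80868 (w = 2*(6766 - 47200) = 2*(-40434) = -80868)
w/x(S(1, 6)) = -80868*(-1/(30*(-32 - 5*6))) = -80868*(-1/(30*(-32 - 30))) = -80868/((-30*(-62))) = -80868/1860 = -80868*1/1860 = -6739/155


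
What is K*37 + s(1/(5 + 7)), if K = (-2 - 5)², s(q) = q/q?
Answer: 1814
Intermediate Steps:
s(q) = 1
K = 49 (K = (-7)² = 49)
K*37 + s(1/(5 + 7)) = 49*37 + 1 = 1813 + 1 = 1814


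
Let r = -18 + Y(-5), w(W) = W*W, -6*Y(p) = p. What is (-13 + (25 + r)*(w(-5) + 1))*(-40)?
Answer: -22880/3 ≈ -7626.7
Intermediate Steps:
Y(p) = -p/6
w(W) = W²
r = -103/6 (r = -18 - ⅙*(-5) = -18 + ⅚ = -103/6 ≈ -17.167)
(-13 + (25 + r)*(w(-5) + 1))*(-40) = (-13 + (25 - 103/6)*((-5)² + 1))*(-40) = (-13 + 47*(25 + 1)/6)*(-40) = (-13 + (47/6)*26)*(-40) = (-13 + 611/3)*(-40) = (572/3)*(-40) = -22880/3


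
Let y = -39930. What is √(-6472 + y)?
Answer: I*√46402 ≈ 215.41*I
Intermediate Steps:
√(-6472 + y) = √(-6472 - 39930) = √(-46402) = I*√46402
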